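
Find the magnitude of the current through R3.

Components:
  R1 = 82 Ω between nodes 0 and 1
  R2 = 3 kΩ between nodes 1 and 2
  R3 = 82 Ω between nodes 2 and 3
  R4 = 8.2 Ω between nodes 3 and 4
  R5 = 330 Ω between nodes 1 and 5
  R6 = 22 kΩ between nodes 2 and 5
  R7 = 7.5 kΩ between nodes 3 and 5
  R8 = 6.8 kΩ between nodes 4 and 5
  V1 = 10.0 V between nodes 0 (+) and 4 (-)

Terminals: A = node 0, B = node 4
Nodal analysis, taking node 4 as the 0 V reference.
Source V1 fixes V_0 = 10 V.
KCL at each unknown node (sum of currents leaving = 0; resistances in Ω):
  Node 1: (V_1 - 10)/82 + (V_1 - V_2)/3000 + (V_1 - V_5)/330 = 0
  Node 2: (V_2 - V_1)/3000 + (V_2 - V_3)/82 + (V_2 - V_5)/22000 = 0
  Node 3: (V_3 - V_2)/82 + (V_3 - 0)/8.2 + (V_3 - V_5)/7500 = 0
  Node 5: (V_5 - V_1)/330 + (V_5 - V_2)/22000 + (V_5 - V_3)/7500 + (V_5 - 0)/6800 = 0
Collecting terms (coefficients in siemens):
  0.01556·V_1 - 0.0003333·V_2 - 0.00303·V_5 = 0.122
  0.01257·V_2 - 0.0003333·V_1 - 0.0122·V_3 - 0.00004545·V_5 = 0
  0.1343·V_3 - 0.0122·V_2 - 0.0001333·V_5 = 0
  0.003356·V_5 - 0.00303·V_1 - 0.00004545·V_2 - 0.0001333·V_3 = 0
Solving these 4 simultaneous equations (Gaussian elimination) gives:
  V_1 = 9.52 V, V_2 = 0.3199 V, V_3 = 0.0376 V, V_5 = 8.602 V
I_R3 = (V_2 - V_3)/R3 = (0.3199 - 0.0376)/82 = 0.003443 A
|I_R3| = 0.003443 A

Final answer: |I_R3| = 0.003443 A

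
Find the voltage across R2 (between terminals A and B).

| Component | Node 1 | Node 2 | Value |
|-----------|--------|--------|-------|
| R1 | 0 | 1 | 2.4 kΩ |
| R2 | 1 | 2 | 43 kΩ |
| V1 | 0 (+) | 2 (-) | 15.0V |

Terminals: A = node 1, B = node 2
R1 and R2 are in series across V1 (node 0 → node 1 → node 2), and the output A–B is taken across R2, so this is a voltage divider.
Series current: I = V1/(R1 + R2) = 15/(2400 + 43000) = 15/45400 = 0.0003304 A
V_R2 = I × R2 = V1 × R2/(R1 + R2) = 15 × 43000/45400 = 14.21 V

Final answer: 14.21 V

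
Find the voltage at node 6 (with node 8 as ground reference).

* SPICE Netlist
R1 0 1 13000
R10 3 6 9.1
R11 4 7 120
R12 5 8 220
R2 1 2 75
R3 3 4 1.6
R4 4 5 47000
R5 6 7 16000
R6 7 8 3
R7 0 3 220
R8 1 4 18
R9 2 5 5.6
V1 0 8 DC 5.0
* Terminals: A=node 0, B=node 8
Nodal analysis, taking node 8 as the 0 V reference.
Source V1 fixes V_0 = 5 V.
KCL at each unknown node (sum of currents leaving = 0; resistances in Ω):
  Node 1: (V_1 - 5)/13000 + (V_1 - V_2)/75 + (V_1 - V_4)/18 = 0
  Node 2: (V_2 - V_1)/75 + (V_2 - V_5)/5.6 = 0
  Node 3: (V_3 - V_4)/1.6 + (V_3 - 5)/220 + (V_3 - V_6)/9.1 = 0
  Node 4: (V_4 - V_3)/1.6 + (V_4 - V_5)/47000 + (V_4 - V_1)/18 + (V_4 - V_7)/120 = 0
  Node 5: (V_5 - V_4)/47000 + (V_5 - V_2)/5.6 + (V_5 - 0)/220 = 0
  Node 6: (V_6 - V_7)/16000 + (V_6 - V_3)/9.1 = 0
  Node 7: (V_7 - V_6)/16000 + (V_7 - 0)/3 + (V_7 - V_4)/120 = 0
Collecting terms (coefficients in siemens):
  0.06897·V_1 - 0.01333·V_2 - 0.05556·V_4 = 0.0003846
  0.1919·V_2 - 0.01333·V_1 - 0.1786·V_5 = 0
  0.7394·V_3 - 0.625·V_4 - 0.1099·V_6 = 0.02273
  0.6889·V_4 - 0.05556·V_1 - 0.625·V_3 - 0.00002128·V_5 - 0.008333·V_7 = 0
  0.1831·V_5 - 0.1786·V_2 - 0.00002128·V_4 = 0
  0.11·V_6 - 0.1099·V_3 - 0.0000625·V_7 = 0
  0.3417·V_7 - 0.008333·V_4 - 0.0000625·V_6 = 0
Solving these 7 simultaneous equations (Gaussian elimination) gives:
  V_1 = 1.364 V, V_2 = 1.024 V, V_3 = 1.466 V, V_4 = 1.441 V
  V_5 = 0.999 V, V_6 = 1.466 V, V_7 = 0.0354 V
The requested potential is V_6 = 1.466 V.

Final answer: V_6 = 1.466 V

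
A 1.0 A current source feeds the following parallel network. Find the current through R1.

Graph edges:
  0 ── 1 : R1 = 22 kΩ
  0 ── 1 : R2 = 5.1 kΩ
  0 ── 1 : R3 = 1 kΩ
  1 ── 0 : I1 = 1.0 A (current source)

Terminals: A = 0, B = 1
All resistors sit directly between nodes 0 and 1, so they are in parallel and share one voltage V; the full source current 1 A splits among them.
1/R_par = 1/22000 + 1/5100 + 1/1000 = 0.001242 S  =>  R_par = 805.5 Ω
V = I × R_par = 1 × 805.5 = 805.5 V
I_R1 = V/R1 = 805.5/22000 = 0.03661 A

Final answer: 0.03661 A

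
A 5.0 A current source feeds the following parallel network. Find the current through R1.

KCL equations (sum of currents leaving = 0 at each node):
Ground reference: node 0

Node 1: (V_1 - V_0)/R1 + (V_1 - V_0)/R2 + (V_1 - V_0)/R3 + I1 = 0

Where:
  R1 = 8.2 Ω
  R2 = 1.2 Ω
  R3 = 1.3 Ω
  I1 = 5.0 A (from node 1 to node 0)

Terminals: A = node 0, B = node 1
All resistors sit directly between nodes 0 and 1, so they are in parallel and share one voltage V; the full source current 5 A splits among them.
1/R_par = 1/8.2 + 1/1.2 + 1/1.3 = 1.725 S  =>  R_par = 0.5799 Ω
V = I × R_par = 5 × 0.5799 = 2.899 V
I_R1 = V/R1 = 2.899/8.2 = 0.3536 A

Final answer: 0.3536 A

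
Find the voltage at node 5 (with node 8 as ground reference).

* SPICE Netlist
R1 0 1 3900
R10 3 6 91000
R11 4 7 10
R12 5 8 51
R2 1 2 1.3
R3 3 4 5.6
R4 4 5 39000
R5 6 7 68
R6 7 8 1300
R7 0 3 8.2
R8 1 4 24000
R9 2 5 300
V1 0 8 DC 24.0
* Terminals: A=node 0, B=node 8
Nodal analysis, taking node 8 as the 0 V reference.
Source V1 fixes V_0 = 24 V.
KCL at each unknown node (sum of currents leaving = 0; resistances in Ω):
  Node 1: (V_1 - 24)/3900 + (V_1 - V_2)/1.3 + (V_1 - V_4)/24000 = 0
  Node 2: (V_2 - V_1)/1.3 + (V_2 - V_5)/300 = 0
  Node 3: (V_3 - V_4)/5.6 + (V_3 - 24)/8.2 + (V_3 - V_6)/91000 = 0
  Node 4: (V_4 - V_3)/5.6 + (V_4 - V_5)/39000 + (V_4 - V_1)/24000 + (V_4 - V_7)/10 = 0
  Node 5: (V_5 - V_4)/39000 + (V_5 - V_2)/300 + (V_5 - 0)/51 = 0
  Node 6: (V_6 - V_7)/68 + (V_6 - V_3)/91000 = 0
  Node 7: (V_7 - V_6)/68 + (V_7 - 0)/1300 + (V_7 - V_4)/10 = 0
Collecting terms (coefficients in siemens):
  0.7695·V_1 - 0.7692·V_2 - 0.00004167·V_4 = 0.006154
  0.7726·V_2 - 0.7692·V_1 - 0.003333·V_5 = 0
  0.3005·V_3 - 0.1786·V_4 - 0.00001099·V_6 = 2.927
  0.2786·V_4 - 0.00004167·V_1 - 0.1786·V_3 - 0.00002564·V_5 - 0.1·V_7 = 0
  0.02297·V_5 - 0.003333·V_2 - 0.00002564·V_4 = 0
  0.01472·V_6 - 0.00001099·V_3 - 0.01471·V_7 = 0
  0.1155·V_7 - 0.1·V_4 - 0.01471·V_6 = 0
Solving these 7 simultaneous equations (Gaussian elimination) gives:
  V_1 = 2.305 V, V_2 = 2.296 V, V_3 = 23.84 V, V_4 = 23.73 V
  V_5 = 0.3598 V, V_6 = 23.55 V, V_7 = 23.55 V
The requested potential is V_5 = 0.3598 V.

Final answer: V_5 = 0.3598 V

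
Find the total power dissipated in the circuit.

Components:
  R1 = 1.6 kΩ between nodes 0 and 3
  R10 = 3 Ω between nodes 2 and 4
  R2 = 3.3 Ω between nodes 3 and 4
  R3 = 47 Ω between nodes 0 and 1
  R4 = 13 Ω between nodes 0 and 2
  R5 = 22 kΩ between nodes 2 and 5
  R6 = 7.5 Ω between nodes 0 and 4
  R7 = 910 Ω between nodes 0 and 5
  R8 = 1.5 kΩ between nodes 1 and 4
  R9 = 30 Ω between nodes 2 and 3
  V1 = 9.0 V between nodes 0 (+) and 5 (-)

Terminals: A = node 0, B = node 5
Nodal analysis, taking node 5 as the 0 V reference.
Source V1 fixes V_0 = 9 V.
KCL at each unknown node (sum of currents leaving = 0; resistances in Ω):
  Node 1: (V_1 - 9)/47 + (V_1 - V_4)/1500 = 0
  Node 2: (V_2 - 9)/13 + (V_2 - 0)/22000 + (V_2 - V_3)/30 + (V_2 - V_4)/3 = 0
  Node 3: (V_3 - 9)/1600 + (V_3 - V_4)/3.3 + (V_3 - V_2)/30 = 0
  Node 4: (V_4 - V_3)/3.3 + (V_4 - 9)/7.5 + (V_4 - V_1)/1500 + (V_4 - V_2)/3 = 0
Collecting terms (coefficients in siemens):
  0.02194·V_1 - 0.0006667·V_4 = 0.1915
  0.4436·V_2 - 0.03333·V_3 - 0.3333·V_4 = 0.6923
  0.337·V_3 - 0.03333·V_2 - 0.303·V_4 = 0.005625
  0.7704·V_4 - 0.0006667·V_1 - 0.3333·V_2 - 0.303·V_3 = 1.2
Solving these 4 simultaneous equations (Gaussian elimination) gives:
  V_1 = 9 V, V_2 = 8.998 V, V_3 = 8.998 V, V_4 = 8.998 V
Power in each resistor, P = (ΔV)²/R:
  P_R1 = (9 - 8.998)²/1600 = 0.000000001943 W
  P_R2 = (8.998 - 8.998)²/3.3 = 0.000000001064 W
  P_R3 = (9 - 9)²/47 = 0.00000000005701 W
  P_R4 = (9 - 8.998)²/13 = 0.0000004193 W
  P_R5 = (8.998 - 0)²/22000 = 0.00368 W
  P_R6 = (9 - 8.998)²/7.5 = 0.0000003871 W
  P_R7 = (9 - 0)²/910 = 0.08901 W
  P_R8 = (9 - 8.998)²/1500 = 0.00000000182 W
  P_R9 = (8.998 - 8.998)²/30 = 0.0000000109 W
  P_R10 = (8.998 - 8.998)²/3 = 0.0000001327 W
P_total = P_R1 + P_R2 + P_R3 + P_R4 + P_R5 + P_R6 + P_R7 + P_R8 + P_R9 + P_R10 = 0.09269 W

Final answer: 0.09269 W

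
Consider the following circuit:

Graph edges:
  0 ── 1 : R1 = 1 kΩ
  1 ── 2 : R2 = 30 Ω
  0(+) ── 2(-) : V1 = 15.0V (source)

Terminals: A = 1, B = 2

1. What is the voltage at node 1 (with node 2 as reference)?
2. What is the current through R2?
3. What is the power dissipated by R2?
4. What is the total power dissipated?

Nodal analysis, taking node 2 as the 0 V reference.
Source V1 fixes V_0 = 15 V.
KCL at each unknown node (sum of currents leaving = 0; resistances in Ω):
  Node 1: (V_1 - 15)/1000 + (V_1 - 0)/30 = 0
Collecting terms: 0.03433 × V_1 = 0.015  =>  V_1 = 0.4369 V
Part 1:
  Read off the nodal solution: V_1 = 0.4369 V
Part 2:
  I_R2 = (V_1 - V_2)/R2 = (0.4369 - 0)/30 = 0.01456 A
  Magnitude: I_R2 = 0.01456 A
Part 3:
  I_R2 = (V_1 - V_2)/R2 = (0.4369 - 0)/30 = 0.01456 A
  P_R2 = I_R2² × R2 = (0.01456)² × 30 = 0.006363 W
Part 4:
  Power in each resistor, P = (ΔV)²/R:
    P_R1 = (15 - 0.4369)²/1000 = 0.2121 W
    P_R2 = (0.4369 - 0)²/30 = 0.006363 W
  P_total = P_R1 + P_R2 = 0.2184 W

Final answers:
1. V_1 = 0.4369 V
2. I_R2 = 0.01456 A
3. P_R2 = 0.006363 W
4. P_total = 0.2184 W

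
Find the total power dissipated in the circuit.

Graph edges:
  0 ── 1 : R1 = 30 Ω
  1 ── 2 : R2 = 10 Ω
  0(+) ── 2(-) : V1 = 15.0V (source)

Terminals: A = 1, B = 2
Nodal analysis, taking node 2 as the 0 V reference.
Source V1 fixes V_0 = 15 V.
KCL at each unknown node (sum of currents leaving = 0; resistances in Ω):
  Node 1: (V_1 - 15)/30 + (V_1 - 0)/10 = 0
Collecting terms: 0.1333 × V_1 = 0.5  =>  V_1 = 3.75 V
Power in each resistor, P = (ΔV)²/R:
  P_R1 = (15 - 3.75)²/30 = 4.219 W
  P_R2 = (3.75 - 0)²/10 = 1.406 W
P_total = P_R1 + P_R2 = 5.625 W

Final answer: 5.625 W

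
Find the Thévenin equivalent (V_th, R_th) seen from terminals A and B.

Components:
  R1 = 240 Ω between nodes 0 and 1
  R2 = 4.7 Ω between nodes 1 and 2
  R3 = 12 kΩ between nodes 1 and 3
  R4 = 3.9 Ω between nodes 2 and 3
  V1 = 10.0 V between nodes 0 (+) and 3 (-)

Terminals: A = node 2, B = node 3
Step 1 — V_th is the open-circuit voltage V_A - V_B (nothing connected across the terminals).
Nodal analysis, taking node 3 as the 0 V reference.
Source V1 fixes V_0 = 10 V.
KCL at each unknown node (sum of currents leaving = 0; resistances in Ω):
  Node 1: (V_1 - 10)/240 + (V_1 - V_2)/4.7 + (V_1 - 0)/12000 = 0
  Node 2: (V_2 - V_1)/4.7 + (V_2 - 0)/3.9 = 0
Collecting terms (coefficients in siemens):
  0.217·V_1 - 0.2128·V_2 = 0.04167
  0.4692·V_2 - 0.2128·V_1 = 0
Determinant D = (0.217)(0.4692) - (-0.2128)(-0.2128) = 0.05655
V_1 = [(0.04167)(0.4692) - (-0.2128)(0)]/D = 0.3457 V
V_2 = [(0.217)(0) - (0.04167)(-0.2128)]/D = 0.1568 V
V_th = V_2 - V_3 = 0.1568 - 0 = 0.1568 V
Step 2 — R_th: zero the source — replace V1 by a short circuit (node 3 merges into node 0) — and find the resistance seen between A (node 2) and B (node 0).
Reduce the network between node 2 (A) and node 0 (B) by series/parallel combination:
  Rp1 = R1 ‖ R3 (parallel, both between nodes 0 and 1) = 1/(1/240 + 1/12000) = 235.3 Ω
  Rs1 = R2 + Rp1 (series, joined only at node 1) = 4.7 + 235.3 = 240 Ω
  Rp2 = R4 ‖ Rs1 (parallel, both between nodes 0 and 2) = 1/(1/3.9 + 1/240) = 3.838 Ω
R_th = 3.838 Ω

Final answer: V_th = 0.1568 V, R_th = 3.838 Ω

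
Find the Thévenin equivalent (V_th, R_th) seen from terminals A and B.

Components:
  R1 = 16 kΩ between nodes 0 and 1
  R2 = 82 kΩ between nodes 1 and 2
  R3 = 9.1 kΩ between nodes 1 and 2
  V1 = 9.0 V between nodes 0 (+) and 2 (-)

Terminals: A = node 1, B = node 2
Step 1 — V_th is the open-circuit voltage V_A - V_B (nothing connected across the terminals).
Nodal analysis, taking node 2 as the 0 V reference.
Source V1 fixes V_0 = 9 V.
KCL at each unknown node (sum of currents leaving = 0; resistances in Ω):
  Node 1: (V_1 - 9)/16000 + (V_1 - 0)/82000 + (V_1 - 0)/9100 = 0
Collecting terms: 0.0001846 × V_1 = 0.0005625  =>  V_1 = 3.047 V
V_th = V_1 - V_2 = 3.047 - 0 = 3.047 V
Step 2 — R_th: zero the source — replace V1 by a short circuit (node 2 merges into node 0) — and find the resistance seen between A (node 1) and B (node 0).
Reduce the network between node 1 (A) and node 0 (B) by series/parallel combination:
  Rp1 = R1 ‖ R2 ‖ R3 (parallel, all between nodes 0 and 1) = 1/(1/16000 + 1/82000 + 1/9100) = 5418 Ω
R_th = 5.418 kΩ

Final answer: V_th = 3.047 V, R_th = 5.418 kΩ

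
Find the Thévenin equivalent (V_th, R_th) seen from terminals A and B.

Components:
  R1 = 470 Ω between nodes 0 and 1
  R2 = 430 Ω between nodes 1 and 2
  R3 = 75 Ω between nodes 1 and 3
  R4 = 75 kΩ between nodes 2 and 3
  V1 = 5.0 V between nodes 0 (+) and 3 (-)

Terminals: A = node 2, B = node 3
Step 1 — V_th is the open-circuit voltage V_A - V_B (nothing connected across the terminals).
Nodal analysis, taking node 3 as the 0 V reference.
Source V1 fixes V_0 = 5 V.
KCL at each unknown node (sum of currents leaving = 0; resistances in Ω):
  Node 1: (V_1 - 5)/470 + (V_1 - V_2)/430 + (V_1 - 0)/75 = 0
  Node 2: (V_2 - V_1)/430 + (V_2 - 0)/75000 = 0
Collecting terms (coefficients in siemens):
  0.01779·V_1 - 0.002326·V_2 = 0.01064
  0.002339·V_2 - 0.002326·V_1 = 0
Determinant D = (0.01779)(0.002339) - (-0.002326)(-0.002326) = 0.00003619
V_1 = [(0.01064)(0.002339) - (-0.002326)(0)]/D = 0.6875 V
V_2 = [(0.01779)(0) - (0.01064)(-0.002326)]/D = 0.6836 V
V_th = V_2 - V_3 = 0.6836 - 0 = 0.6836 V
Step 2 — R_th: zero the source — replace V1 by a short circuit (node 3 merges into node 0) — and find the resistance seen between A (node 2) and B (node 0).
Reduce the network between node 2 (A) and node 0 (B) by series/parallel combination:
  Rp1 = R1 ‖ R3 (parallel, both between nodes 0 and 1) = 1/(1/470 + 1/75) = 64.68 Ω
  Rs1 = R2 + Rp1 (series, joined only at node 1) = 430 + 64.68 = 494.7 Ω
  Rp2 = R4 ‖ Rs1 (parallel, both between nodes 0 and 2) = 1/(1/75000 + 1/494.7) = 491.4 Ω
R_th = 491.4 Ω

Final answer: V_th = 0.6836 V, R_th = 491.4 Ω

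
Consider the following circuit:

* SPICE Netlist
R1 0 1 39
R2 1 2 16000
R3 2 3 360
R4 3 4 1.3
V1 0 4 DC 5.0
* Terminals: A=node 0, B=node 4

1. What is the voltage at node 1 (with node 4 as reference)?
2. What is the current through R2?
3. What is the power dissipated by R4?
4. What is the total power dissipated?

Nodal analysis, taking node 4 as the 0 V reference.
Source V1 fixes V_0 = 5 V.
KCL at each unknown node (sum of currents leaving = 0; resistances in Ω):
  Node 1: (V_1 - 5)/39 + (V_1 - V_2)/16000 = 0
  Node 2: (V_2 - V_1)/16000 + (V_2 - V_3)/360 = 0
  Node 3: (V_3 - V_2)/360 + (V_3 - 0)/1.3 = 0
Collecting terms (coefficients in siemens):
  0.0257·V_1 - 0.0000625·V_2 = 0.1282
  0.00284·V_2 - 0.0000625·V_1 - 0.002778·V_3 = 0
  0.772·V_3 - 0.002778·V_2 = 0
Solving these 3 simultaneous equations (Gaussian elimination) gives:
  V_1 = 4.988 V, V_2 = 0.1102 V, V_3 = 0.0003963 V
Part 1:
  Read off the nodal solution: V_1 = 4.988 V
Part 2:
  I_R2 = (V_1 - V_2)/R2 = (4.988 - 0.1102)/16000 = 0.0003049 A
  Magnitude: I_R2 = 0.0003049 A
Part 3:
  I_R4 = (V_3 - V_4)/R4 = (0.0003963 - 0)/1.3 = 0.0003049 A
  P_R4 = I_R4² × R4 = (0.0003049)² × 1.3 = 0.0000001208 W
Part 4:
  Power in each resistor, P = (ΔV)²/R:
    P_R1 = (5 - 4.988)²/39 = 0.000003625 W
    P_R2 = (4.988 - 0.1102)²/16000 = 0.001487 W
    P_R3 = (0.1102 - 0.0003963)²/360 = 0.00003346 W
    P_R4 = (0.0003963 - 0)²/1.3 = 0.0000001208 W
  P_total = P_R1 + P_R2 + P_R3 + P_R4 = 0.001524 W

Final answers:
1. V_1 = 4.988 V
2. I_R2 = 0.0003049 A
3. P_R4 = 1.208e-07 W
4. P_total = 0.001524 W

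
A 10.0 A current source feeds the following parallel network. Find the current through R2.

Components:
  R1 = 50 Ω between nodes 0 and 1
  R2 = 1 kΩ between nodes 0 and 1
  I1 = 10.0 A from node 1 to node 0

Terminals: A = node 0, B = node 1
All resistors sit directly between nodes 0 and 1, so they are in parallel and share one voltage V; the full source current 10 A splits among them.
1/R_par = 1/50 + 1/1000 = 0.021 S  =>  R_par = 47.62 Ω
V = I × R_par = 10 × 47.62 = 476.2 V
I_R2 = V/R2 = 476.2/1000 = 0.4762 A

Final answer: 0.4762 A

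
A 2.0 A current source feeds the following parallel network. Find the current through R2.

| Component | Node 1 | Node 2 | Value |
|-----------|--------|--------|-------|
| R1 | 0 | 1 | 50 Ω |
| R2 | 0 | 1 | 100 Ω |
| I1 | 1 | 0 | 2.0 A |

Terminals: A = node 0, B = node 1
All resistors sit directly between nodes 0 and 1, so they are in parallel and share one voltage V; the full source current 2 A splits among them.
1/R_par = 1/50 + 1/100 = 0.03 S  =>  R_par = 33.33 Ω
V = I × R_par = 2 × 33.33 = 66.67 V
I_R2 = V/R2 = 66.67/100 = 0.6667 A

Final answer: 0.6667 A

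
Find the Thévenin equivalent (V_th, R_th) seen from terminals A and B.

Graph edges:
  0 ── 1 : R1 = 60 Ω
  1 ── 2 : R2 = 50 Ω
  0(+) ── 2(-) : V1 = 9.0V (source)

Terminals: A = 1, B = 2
Step 1 — V_th is the open-circuit voltage V_A - V_B (nothing connected across the terminals).
Nodal analysis, taking node 2 as the 0 V reference.
Source V1 fixes V_0 = 9 V.
KCL at each unknown node (sum of currents leaving = 0; resistances in Ω):
  Node 1: (V_1 - 9)/60 + (V_1 - 0)/50 = 0
Collecting terms: 0.03667 × V_1 = 0.15  =>  V_1 = 4.091 V
V_th = V_1 - V_2 = 4.091 - 0 = 4.091 V
Step 2 — R_th: zero the source — replace V1 by a short circuit (node 2 merges into node 0) — and find the resistance seen between A (node 1) and B (node 0).
Reduce the network between node 1 (A) and node 0 (B) by series/parallel combination:
  Rp1 = R1 ‖ R2 (parallel, both between nodes 0 and 1) = 1/(1/60 + 1/50) = 27.27 Ω
R_th = 27.27 Ω

Final answer: V_th = 4.091 V, R_th = 27.27 Ω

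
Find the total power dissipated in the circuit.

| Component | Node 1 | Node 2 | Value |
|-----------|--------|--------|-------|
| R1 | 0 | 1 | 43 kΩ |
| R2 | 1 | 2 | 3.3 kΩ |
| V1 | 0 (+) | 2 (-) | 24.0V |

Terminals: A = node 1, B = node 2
Nodal analysis, taking node 2 as the 0 V reference.
Source V1 fixes V_0 = 24 V.
KCL at each unknown node (sum of currents leaving = 0; resistances in Ω):
  Node 1: (V_1 - 24)/43000 + (V_1 - 0)/3300 = 0
Collecting terms: 0.0003263 × V_1 = 0.0005581  =>  V_1 = 1.711 V
Power in each resistor, P = (ΔV)²/R:
  P_R1 = (24 - 1.711)²/43000 = 0.01155 W
  P_R2 = (1.711 - 0)²/3300 = 0.0008867 W
P_total = P_R1 + P_R2 = 0.01244 W

Final answer: 0.01244 W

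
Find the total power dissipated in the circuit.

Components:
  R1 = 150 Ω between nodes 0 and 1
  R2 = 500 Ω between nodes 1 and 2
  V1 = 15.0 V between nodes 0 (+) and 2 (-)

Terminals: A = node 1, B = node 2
Nodal analysis, taking node 2 as the 0 V reference.
Source V1 fixes V_0 = 15 V.
KCL at each unknown node (sum of currents leaving = 0; resistances in Ω):
  Node 1: (V_1 - 15)/150 + (V_1 - 0)/500 = 0
Collecting terms: 0.008667 × V_1 = 0.1  =>  V_1 = 11.54 V
Power in each resistor, P = (ΔV)²/R:
  P_R1 = (15 - 11.54)²/150 = 0.07988 W
  P_R2 = (11.54 - 0)²/500 = 0.2663 W
P_total = P_R1 + P_R2 = 0.3462 W

Final answer: 0.3462 W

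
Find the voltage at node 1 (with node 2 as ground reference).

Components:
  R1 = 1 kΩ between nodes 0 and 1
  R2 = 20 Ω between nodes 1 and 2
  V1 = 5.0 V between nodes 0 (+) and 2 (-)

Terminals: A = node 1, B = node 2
Nodal analysis, taking node 2 as the 0 V reference.
Source V1 fixes V_0 = 5 V.
KCL at each unknown node (sum of currents leaving = 0; resistances in Ω):
  Node 1: (V_1 - 5)/1000 + (V_1 - 0)/20 = 0
Collecting terms: 0.051 × V_1 = 0.005  =>  V_1 = 0.09804 V
The requested potential is V_1 = 0.09804 V.

Final answer: V_1 = 0.09804 V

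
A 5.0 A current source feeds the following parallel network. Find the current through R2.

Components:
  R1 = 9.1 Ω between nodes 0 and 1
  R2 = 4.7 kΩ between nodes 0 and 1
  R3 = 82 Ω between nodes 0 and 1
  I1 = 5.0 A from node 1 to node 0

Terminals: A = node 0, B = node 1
All resistors sit directly between nodes 0 and 1, so they are in parallel and share one voltage V; the full source current 5 A splits among them.
1/R_par = 1/9.1 + 1/4700 + 1/82 = 0.1223 S  =>  R_par = 8.177 Ω
V = I × R_par = 5 × 8.177 = 40.88 V
I_R2 = V/R2 = 40.88/4700 = 0.008699 A

Final answer: 0.008699 A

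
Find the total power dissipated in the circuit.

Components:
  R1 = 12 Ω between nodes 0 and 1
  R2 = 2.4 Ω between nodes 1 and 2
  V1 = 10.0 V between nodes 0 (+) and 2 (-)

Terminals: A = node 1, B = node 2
Nodal analysis, taking node 2 as the 0 V reference.
Source V1 fixes V_0 = 10 V.
KCL at each unknown node (sum of currents leaving = 0; resistances in Ω):
  Node 1: (V_1 - 10)/12 + (V_1 - 0)/2.4 = 0
Collecting terms: 0.5 × V_1 = 0.8333  =>  V_1 = 1.667 V
Power in each resistor, P = (ΔV)²/R:
  P_R1 = (10 - 1.667)²/12 = 5.787 W
  P_R2 = (1.667 - 0)²/2.4 = 1.157 W
P_total = P_R1 + P_R2 = 6.944 W

Final answer: 6.944 W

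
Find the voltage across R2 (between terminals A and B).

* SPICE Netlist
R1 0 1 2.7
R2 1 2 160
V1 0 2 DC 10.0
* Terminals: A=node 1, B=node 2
R1 and R2 are in series across V1 (node 0 → node 1 → node 2), and the output A–B is taken across R2, so this is a voltage divider.
Series current: I = V1/(R1 + R2) = 10/(2.7 + 160) = 10/162.7 = 0.06146 A
V_R2 = I × R2 = V1 × R2/(R1 + R2) = 10 × 160/162.7 = 9.834 V

Final answer: 9.834 V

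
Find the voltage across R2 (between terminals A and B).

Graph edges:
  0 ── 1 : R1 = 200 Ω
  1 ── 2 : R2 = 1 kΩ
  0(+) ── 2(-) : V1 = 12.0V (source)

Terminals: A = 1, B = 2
R1 and R2 are in series across V1 (node 0 → node 1 → node 2), and the output A–B is taken across R2, so this is a voltage divider.
Series current: I = V1/(R1 + R2) = 12/(200 + 1000) = 12/1200 = 0.01 A
V_R2 = I × R2 = V1 × R2/(R1 + R2) = 12 × 1000/1200 = 10 V

Final answer: 10 V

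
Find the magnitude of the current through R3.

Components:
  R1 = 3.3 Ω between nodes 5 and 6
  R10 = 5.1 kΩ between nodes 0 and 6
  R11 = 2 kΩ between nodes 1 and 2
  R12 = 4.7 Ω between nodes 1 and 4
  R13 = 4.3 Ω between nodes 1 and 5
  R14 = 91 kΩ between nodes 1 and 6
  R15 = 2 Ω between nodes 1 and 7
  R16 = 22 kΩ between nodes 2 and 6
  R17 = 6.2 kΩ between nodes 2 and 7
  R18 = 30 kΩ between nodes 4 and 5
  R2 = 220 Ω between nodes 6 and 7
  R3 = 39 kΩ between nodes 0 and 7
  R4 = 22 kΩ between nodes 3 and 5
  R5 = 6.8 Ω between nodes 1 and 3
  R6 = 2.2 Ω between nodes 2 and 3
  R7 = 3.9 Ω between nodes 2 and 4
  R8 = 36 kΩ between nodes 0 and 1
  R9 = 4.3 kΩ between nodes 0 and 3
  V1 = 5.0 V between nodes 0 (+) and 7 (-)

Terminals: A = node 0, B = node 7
Nodal analysis, taking node 7 as the 0 V reference.
Source V1 fixes V_0 = 5 V.
KCL at each unknown node (sum of currents leaving = 0; resistances in Ω):
  Node 1: (V_1 - V_3)/6.8 + (V_1 - 5)/36000 + (V_1 - V_2)/2000 + (V_1 - V_4)/4.7 + (V_1 - V_5)/4.3 + (V_1 - V_6)/91000 + (V_1 - 0)/2 = 0
  Node 2: (V_2 - V_3)/2.2 + (V_2 - V_4)/3.9 + (V_2 - V_1)/2000 + (V_2 - V_6)/22000 + (V_2 - 0)/6200 = 0
  Node 3: (V_3 - V_5)/22000 + (V_3 - V_1)/6.8 + (V_3 - V_2)/2.2 + (V_3 - 5)/4300 = 0
  Node 4: (V_4 - V_2)/3.9 + (V_4 - V_1)/4.7 + (V_4 - V_5)/30000 = 0
  Node 5: (V_5 - V_6)/3.3 + (V_5 - V_3)/22000 + (V_5 - V_1)/4.3 + (V_5 - V_4)/30000 = 0
  Node 6: (V_6 - V_5)/3.3 + (V_6 - 0)/220 + (V_6 - 5)/5100 + (V_6 - V_1)/91000 + (V_6 - V_2)/22000 = 0
Collecting terms (coefficients in siemens):
  1.093·V_1 - 0.0005·V_2 - 0.1471·V_3 - 0.2128·V_4 - 0.2326·V_5 - 0.00001099·V_6 = 0.0001389
  0.7117·V_2 - 0.0005·V_1 - 0.4545·V_3 - 0.2564·V_4 - 0.00004545·V_6 = 0
  0.6019·V_3 - 0.1471·V_1 - 0.4545·V_2 - 0.00004545·V_5 = 0.001163
  0.4692·V_4 - 0.2128·V_1 - 0.2564·V_2 - 0.00003333·V_5 = 0
  0.5357·V_5 - 0.2326·V_1 - 0.00004545·V_3 - 0.00003333·V_4 - 0.303·V_6 = 0
  0.3078·V_6 - 0.00001099·V_1 - 0.00004545·V_2 - 0.303·V_5 = 0.0009804
Solving these 6 simultaneous equations (Gaussian elimination) gives:
  V_1 = 0.004448 V, V_2 = 0.008291 V, V_3 = 0.009281 V, V_4 = 0.006548 V
  V_5 = 0.008429 V, V_6 = 0.01148 V
I_R3 = (V_0 - V_7)/R3 = (5 - 0)/39000 = 0.0001282 A
|I_R3| = 0.0001282 A

Final answer: |I_R3| = 0.0001282 A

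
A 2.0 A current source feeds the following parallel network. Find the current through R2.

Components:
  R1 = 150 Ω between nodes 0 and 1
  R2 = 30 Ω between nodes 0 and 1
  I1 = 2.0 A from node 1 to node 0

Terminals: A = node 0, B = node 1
All resistors sit directly between nodes 0 and 1, so they are in parallel and share one voltage V; the full source current 2 A splits among them.
1/R_par = 1/150 + 1/30 = 0.04 S  =>  R_par = 25 Ω
V = I × R_par = 2 × 25 = 50 V
I_R2 = V/R2 = 50/30 = 1.667 A

Final answer: 1.667 A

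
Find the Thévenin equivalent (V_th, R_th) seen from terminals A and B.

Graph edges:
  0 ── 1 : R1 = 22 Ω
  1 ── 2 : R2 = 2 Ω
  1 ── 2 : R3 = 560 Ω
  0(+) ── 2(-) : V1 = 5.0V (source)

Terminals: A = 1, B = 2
Step 1 — V_th is the open-circuit voltage V_A - V_B (nothing connected across the terminals).
Nodal analysis, taking node 2 as the 0 V reference.
Source V1 fixes V_0 = 5 V.
KCL at each unknown node (sum of currents leaving = 0; resistances in Ω):
  Node 1: (V_1 - 5)/22 + (V_1 - 0)/2 + (V_1 - 0)/560 = 0
Collecting terms: 0.5472 × V_1 = 0.2273  =>  V_1 = 0.4153 V
V_th = V_1 - V_2 = 0.4153 - 0 = 0.4153 V
Step 2 — R_th: zero the source — replace V1 by a short circuit (node 2 merges into node 0) — and find the resistance seen between A (node 1) and B (node 0).
Reduce the network between node 1 (A) and node 0 (B) by series/parallel combination:
  Rp1 = R1 ‖ R2 ‖ R3 (parallel, all between nodes 0 and 1) = 1/(1/22 + 1/2 + 1/560) = 1.827 Ω
R_th = 1.827 Ω

Final answer: V_th = 0.4153 V, R_th = 1.827 Ω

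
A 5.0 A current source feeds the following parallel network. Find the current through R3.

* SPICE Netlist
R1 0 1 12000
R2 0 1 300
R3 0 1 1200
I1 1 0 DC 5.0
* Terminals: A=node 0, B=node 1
All resistors sit directly between nodes 0 and 1, so they are in parallel and share one voltage V; the full source current 5 A splits among them.
1/R_par = 1/12000 + 1/300 + 1/1200 = 0.00425 S  =>  R_par = 235.3 Ω
V = I × R_par = 5 × 235.3 = 1176 V
I_R3 = V/R3 = 1176/1200 = 0.9804 A

Final answer: 0.9804 A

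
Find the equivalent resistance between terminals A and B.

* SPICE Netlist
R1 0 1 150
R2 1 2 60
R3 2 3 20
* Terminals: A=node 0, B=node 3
Reduce the network between node 0 (A) and node 3 (B) by series/parallel combination:
  Rs1 = R1 + R2 (series, joined only at node 1) = 150 + 60 = 210 Ω
  Rs2 = R3 + Rs1 (series, joined only at node 2) = 20 + 210 = 230 Ω
R_eq = 230 Ω

Final answer: 230 Ω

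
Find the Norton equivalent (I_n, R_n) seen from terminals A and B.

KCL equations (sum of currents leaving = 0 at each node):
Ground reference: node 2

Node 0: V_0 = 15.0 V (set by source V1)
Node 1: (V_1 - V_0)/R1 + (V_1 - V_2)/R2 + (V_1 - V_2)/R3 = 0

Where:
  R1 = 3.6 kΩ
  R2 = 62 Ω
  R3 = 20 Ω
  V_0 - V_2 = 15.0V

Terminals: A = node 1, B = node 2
Find the Thévenin equivalent first; then I_n = V_th/R_th and R_n = R_th.
Step 1 — V_th is the open-circuit voltage V_A - V_B (nothing connected across the terminals).
Nodal analysis, taking node 2 as the 0 V reference.
Source V1 fixes V_0 = 15 V.
KCL at each unknown node (sum of currents leaving = 0; resistances in Ω):
  Node 1: (V_1 - 15)/3600 + (V_1 - 0)/62 + (V_1 - 0)/20 = 0
Collecting terms: 0.06641 × V_1 = 0.004167  =>  V_1 = 0.06274 V
V_th = V_1 - V_2 = 0.06274 - 0 = 0.06274 V
Step 2 — R_th: zero the source — replace V1 by a short circuit (node 2 merges into node 0) — and find the resistance seen between A (node 1) and B (node 0).
Reduce the network between node 1 (A) and node 0 (B) by series/parallel combination:
  Rp1 = R1 ‖ R2 ‖ R3 (parallel, all between nodes 0 and 1) = 1/(1/3600 + 1/62 + 1/20) = 15.06 Ω
R_th = 15.06 Ω
I_n = V_th/R_th = 0.06274/15.06 = 0.004167 A, and R_n = R_th = 15.06 Ω

Final answer: I_n = 0.004167 A, R_n = 15.06 Ω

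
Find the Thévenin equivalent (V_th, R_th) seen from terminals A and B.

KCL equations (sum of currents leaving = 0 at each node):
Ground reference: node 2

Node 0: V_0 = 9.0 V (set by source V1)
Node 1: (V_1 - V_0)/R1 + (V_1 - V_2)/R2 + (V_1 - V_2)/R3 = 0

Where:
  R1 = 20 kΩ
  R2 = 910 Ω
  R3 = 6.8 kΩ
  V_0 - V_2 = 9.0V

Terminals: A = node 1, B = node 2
Step 1 — V_th is the open-circuit voltage V_A - V_B (nothing connected across the terminals).
Nodal analysis, taking node 2 as the 0 V reference.
Source V1 fixes V_0 = 9 V.
KCL at each unknown node (sum of currents leaving = 0; resistances in Ω):
  Node 1: (V_1 - 9)/20000 + (V_1 - 0)/910 + (V_1 - 0)/6800 = 0
Collecting terms: 0.001296 × V_1 = 0.00045  =>  V_1 = 0.3472 V
V_th = V_1 - V_2 = 0.3472 - 0 = 0.3472 V
Step 2 — R_th: zero the source — replace V1 by a short circuit (node 2 merges into node 0) — and find the resistance seen between A (node 1) and B (node 0).
Reduce the network between node 1 (A) and node 0 (B) by series/parallel combination:
  Rp1 = R1 ‖ R2 ‖ R3 (parallel, all between nodes 0 and 1) = 1/(1/20000 + 1/910 + 1/6800) = 771.6 Ω
R_th = 771.6 Ω

Final answer: V_th = 0.3472 V, R_th = 771.6 Ω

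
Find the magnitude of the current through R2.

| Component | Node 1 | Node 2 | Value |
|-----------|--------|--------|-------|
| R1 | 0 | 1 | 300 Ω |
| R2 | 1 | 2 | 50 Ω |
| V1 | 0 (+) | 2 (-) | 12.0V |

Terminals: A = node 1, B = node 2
Nodal analysis, taking node 2 as the 0 V reference.
Source V1 fixes V_0 = 12 V.
KCL at each unknown node (sum of currents leaving = 0; resistances in Ω):
  Node 1: (V_1 - 12)/300 + (V_1 - 0)/50 = 0
Collecting terms: 0.02333 × V_1 = 0.04  =>  V_1 = 1.714 V
I_R2 = (V_1 - V_2)/R2 = (1.714 - 0)/50 = 0.03429 A
|I_R2| = 0.03429 A

Final answer: |I_R2| = 0.03429 A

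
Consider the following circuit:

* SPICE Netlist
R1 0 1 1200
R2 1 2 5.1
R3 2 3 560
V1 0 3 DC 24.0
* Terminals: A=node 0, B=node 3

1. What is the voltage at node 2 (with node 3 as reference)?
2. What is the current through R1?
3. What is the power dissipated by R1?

Nodal analysis, taking node 3 as the 0 V reference.
Source V1 fixes V_0 = 24 V.
KCL at each unknown node (sum of currents leaving = 0; resistances in Ω):
  Node 1: (V_1 - 24)/1200 + (V_1 - V_2)/5.1 = 0
  Node 2: (V_2 - V_1)/5.1 + (V_2 - 0)/560 = 0
Collecting terms (coefficients in siemens):
  0.1969·V_1 - 0.1961·V_2 = 0.02
  0.1979·V_2 - 0.1961·V_1 = 0
Determinant D = (0.1969)(0.1979) - (-0.1961)(-0.1961) = 0.000515
V_1 = [(0.02)(0.1979) - (-0.1961)(0)]/D = 7.684 V
V_2 = [(0.1969)(0) - (0.02)(-0.1961)]/D = 7.614 V
Part 1:
  Read off the nodal solution: V_2 = 7.614 V
Part 2:
  I_R1 = (V_0 - V_1)/R1 = (24 - 7.684)/1200 = 0.0136 A
  Magnitude: I_R1 = 0.0136 A
Part 3:
  I_R1 = (V_0 - V_1)/R1 = (24 - 7.684)/1200 = 0.0136 A
  P_R1 = I_R1² × R1 = (0.0136)² × 1200 = 0.2219 W

Final answers:
1. V_2 = 7.614 V
2. I_R1 = 0.0136 A
3. P_R1 = 0.2219 W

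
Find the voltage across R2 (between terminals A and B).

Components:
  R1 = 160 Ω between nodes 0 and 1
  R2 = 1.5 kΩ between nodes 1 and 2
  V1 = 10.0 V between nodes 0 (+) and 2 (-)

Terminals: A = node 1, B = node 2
R1 and R2 are in series across V1 (node 0 → node 1 → node 2), and the output A–B is taken across R2, so this is a voltage divider.
Series current: I = V1/(R1 + R2) = 10/(160 + 1500) = 10/1660 = 0.006024 A
V_R2 = I × R2 = V1 × R2/(R1 + R2) = 10 × 1500/1660 = 9.036 V

Final answer: 9.036 V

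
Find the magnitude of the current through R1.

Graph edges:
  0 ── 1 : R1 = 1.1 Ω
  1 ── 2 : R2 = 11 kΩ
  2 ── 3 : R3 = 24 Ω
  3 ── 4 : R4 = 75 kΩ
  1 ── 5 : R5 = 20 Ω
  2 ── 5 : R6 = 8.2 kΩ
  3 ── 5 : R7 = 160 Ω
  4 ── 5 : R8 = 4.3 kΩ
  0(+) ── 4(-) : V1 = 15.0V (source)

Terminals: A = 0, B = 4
Nodal analysis, taking node 4 as the 0 V reference.
Source V1 fixes V_0 = 15 V.
KCL at each unknown node (sum of currents leaving = 0; resistances in Ω):
  Node 1: (V_1 - 15)/1.1 + (V_1 - V_2)/11000 + (V_1 - V_5)/20 = 0
  Node 2: (V_2 - V_1)/11000 + (V_2 - V_3)/24 + (V_2 - V_5)/8200 = 0
  Node 3: (V_3 - V_2)/24 + (V_3 - 0)/75000 + (V_3 - V_5)/160 = 0
  Node 5: (V_5 - V_1)/20 + (V_5 - V_2)/8200 + (V_5 - V_3)/160 + (V_5 - 0)/4300 = 0
Collecting terms (coefficients in siemens):
  0.9592·V_1 - 0.00009091·V_2 - 0.05·V_5 = 13.64
  0.04188·V_2 - 0.00009091·V_1 - 0.04167·V_3 - 0.000122·V_5 = 0
  0.04793·V_3 - 0.04167·V_2 - 0.00625·V_5 = 0
  0.0566·V_5 - 0.05·V_1 - 0.000122·V_2 - 0.00625·V_3 = 0
Solving these 4 simultaneous equations (Gaussian elimination) gives:
  V_1 = 15 V, V_2 = 14.89 V, V_3 = 14.89 V, V_5 = 14.92 V
I_R1 = (V_0 - V_1)/R1 = (15 - 15)/1.1 = 0.003669 A
|I_R1| = 0.003669 A

Final answer: |I_R1| = 0.003669 A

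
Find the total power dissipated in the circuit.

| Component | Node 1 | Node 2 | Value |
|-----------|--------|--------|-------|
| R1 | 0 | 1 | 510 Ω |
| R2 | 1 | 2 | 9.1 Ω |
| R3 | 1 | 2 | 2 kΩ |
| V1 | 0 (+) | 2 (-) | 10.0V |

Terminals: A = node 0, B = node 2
Nodal analysis, taking node 2 as the 0 V reference.
Source V1 fixes V_0 = 10 V.
KCL at each unknown node (sum of currents leaving = 0; resistances in Ω):
  Node 1: (V_1 - 10)/510 + (V_1 - 0)/9.1 + (V_1 - 0)/2000 = 0
Collecting terms: 0.1124 × V_1 = 0.01961  =>  V_1 = 0.1745 V
Power in each resistor, P = (ΔV)²/R:
  P_R1 = (10 - 0.1745)²/510 = 0.1893 W
  P_R2 = (0.1745 - 0)²/9.1 = 0.003347 W
  P_R3 = (0.1745 - 0)²/2000 = 0.00001523 W
P_total = P_R1 + P_R2 + P_R3 = 0.1927 W

Final answer: 0.1927 W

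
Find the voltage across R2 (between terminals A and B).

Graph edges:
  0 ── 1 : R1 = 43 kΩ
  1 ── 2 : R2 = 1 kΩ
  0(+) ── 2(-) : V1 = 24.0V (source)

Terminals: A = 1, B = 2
R1 and R2 are in series across V1 (node 0 → node 1 → node 2), and the output A–B is taken across R2, so this is a voltage divider.
Series current: I = V1/(R1 + R2) = 24/(43000 + 1000) = 24/44000 = 0.0005455 A
V_R2 = I × R2 = V1 × R2/(R1 + R2) = 24 × 1000/44000 = 0.5455 V

Final answer: 0.5455 V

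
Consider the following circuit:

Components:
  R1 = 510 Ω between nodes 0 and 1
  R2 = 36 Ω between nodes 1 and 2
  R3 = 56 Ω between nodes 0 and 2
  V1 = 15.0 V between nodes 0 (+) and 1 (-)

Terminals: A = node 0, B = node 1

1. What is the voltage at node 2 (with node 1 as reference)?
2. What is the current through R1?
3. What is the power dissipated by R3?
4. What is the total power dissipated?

Nodal analysis, taking node 1 as the 0 V reference.
Source V1 fixes V_0 = 15 V.
KCL at each unknown node (sum of currents leaving = 0; resistances in Ω):
  Node 2: (V_2 - 0)/36 + (V_2 - 15)/56 = 0
Collecting terms: 0.04563 × V_2 = 0.2679  =>  V_2 = 5.87 V
Part 1:
  Read off the nodal solution: V_2 = 5.87 V
Part 2:
  I_R1 = (V_0 - V_1)/R1 = (15 - 0)/510 = 0.02941 A
  Magnitude: I_R1 = 0.02941 A
Part 3:
  I_R3 = (V_0 - V_2)/R3 = (15 - 5.87)/56 = 0.163 A
  P_R3 = I_R3² × R3 = (0.163)² × 56 = 1.489 W
Part 4:
  Power in each resistor, P = (ΔV)²/R:
    P_R1 = (15 - 0)²/510 = 0.4412 W
    P_R2 = (0 - 5.87)²/36 = 0.957 W
    P_R3 = (15 - 5.87)²/56 = 1.489 W
  P_total = P_R1 + P_R2 + P_R3 = 2.887 W

Final answers:
1. V_2 = 5.87 V
2. I_R1 = 0.02941 A
3. P_R3 = 1.489 W
4. P_total = 2.887 W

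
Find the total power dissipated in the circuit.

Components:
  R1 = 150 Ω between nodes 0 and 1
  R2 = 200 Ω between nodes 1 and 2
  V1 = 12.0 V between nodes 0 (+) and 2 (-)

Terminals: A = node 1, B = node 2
Nodal analysis, taking node 2 as the 0 V reference.
Source V1 fixes V_0 = 12 V.
KCL at each unknown node (sum of currents leaving = 0; resistances in Ω):
  Node 1: (V_1 - 12)/150 + (V_1 - 0)/200 = 0
Collecting terms: 0.01167 × V_1 = 0.08  =>  V_1 = 6.857 V
Power in each resistor, P = (ΔV)²/R:
  P_R1 = (12 - 6.857)²/150 = 0.1763 W
  P_R2 = (6.857 - 0)²/200 = 0.2351 W
P_total = P_R1 + P_R2 = 0.4114 W

Final answer: 0.4114 W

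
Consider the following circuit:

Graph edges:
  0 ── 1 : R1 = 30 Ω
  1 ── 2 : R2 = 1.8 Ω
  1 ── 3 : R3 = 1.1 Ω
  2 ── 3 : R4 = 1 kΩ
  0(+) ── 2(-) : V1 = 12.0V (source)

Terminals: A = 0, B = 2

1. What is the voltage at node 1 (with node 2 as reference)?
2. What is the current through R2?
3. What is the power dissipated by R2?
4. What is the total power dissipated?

Nodal analysis, taking node 2 as the 0 V reference.
Source V1 fixes V_0 = 12 V.
KCL at each unknown node (sum of currents leaving = 0; resistances in Ω):
  Node 1: (V_1 - 12)/30 + (V_1 - 0)/1.8 + (V_1 - V_3)/1.1 = 0
  Node 3: (V_3 - V_1)/1.1 + (V_3 - 0)/1000 = 0
Collecting terms (coefficients in siemens):
  1.498·V_1 - 0.9091·V_3 = 0.4
  0.9101·V_3 - 0.9091·V_1 = 0
Determinant D = (1.498)(0.9101) - (-0.9091)(-0.9091) = 0.5369
V_1 = [(0.4)(0.9101) - (-0.9091)(0)]/D = 0.6781 V
V_3 = [(1.498)(0) - (0.4)(-0.9091)]/D = 0.6773 V
Part 1:
  Read off the nodal solution: V_1 = 0.6781 V
Part 2:
  I_R2 = (V_1 - V_2)/R2 = (0.6781 - 0)/1.8 = 0.3767 A
  Magnitude: I_R2 = 0.3767 A
Part 3:
  I_R2 = (V_1 - V_2)/R2 = (0.6781 - 0)/1.8 = 0.3767 A
  P_R2 = I_R2² × R2 = (0.3767)² × 1.8 = 0.2555 W
Part 4:
  Power in each resistor, P = (ΔV)²/R:
    P_R1 = (12 - 0.6781)²/30 = 4.273 W
    P_R2 = (0.6781 - 0)²/1.8 = 0.2555 W
    P_R3 = (0.6781 - 0.6773)²/1.1 = 0.0000005047 W
    P_R4 = (0 - 0.6773)²/1000 = 0.0004588 W
  P_total = P_R1 + P_R2 + P_R3 + P_R4 = 4.529 W

Final answers:
1. V_1 = 0.6781 V
2. I_R2 = 0.3767 A
3. P_R2 = 0.2555 W
4. P_total = 4.529 W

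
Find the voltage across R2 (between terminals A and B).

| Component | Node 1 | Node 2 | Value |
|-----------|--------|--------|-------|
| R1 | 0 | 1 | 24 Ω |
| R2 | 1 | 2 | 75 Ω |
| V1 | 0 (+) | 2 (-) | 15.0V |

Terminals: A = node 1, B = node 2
R1 and R2 are in series across V1 (node 0 → node 1 → node 2), and the output A–B is taken across R2, so this is a voltage divider.
Series current: I = V1/(R1 + R2) = 15/(24 + 75) = 15/99 = 0.1515 A
V_R2 = I × R2 = V1 × R2/(R1 + R2) = 15 × 75/99 = 11.36 V

Final answer: 11.36 V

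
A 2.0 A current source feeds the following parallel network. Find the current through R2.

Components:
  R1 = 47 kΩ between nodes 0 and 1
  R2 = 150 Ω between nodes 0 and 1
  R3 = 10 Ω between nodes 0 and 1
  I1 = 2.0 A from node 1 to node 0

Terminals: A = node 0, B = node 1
All resistors sit directly between nodes 0 and 1, so they are in parallel and share one voltage V; the full source current 2 A splits among them.
1/R_par = 1/47000 + 1/150 + 1/10 = 0.1067 S  =>  R_par = 9.373 Ω
V = I × R_par = 2 × 9.373 = 18.75 V
I_R2 = V/R2 = 18.75/150 = 0.125 A

Final answer: 0.125 A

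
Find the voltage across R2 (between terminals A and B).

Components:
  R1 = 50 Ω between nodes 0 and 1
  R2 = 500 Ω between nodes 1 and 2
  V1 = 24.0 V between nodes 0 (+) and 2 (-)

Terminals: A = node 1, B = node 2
R1 and R2 are in series across V1 (node 0 → node 1 → node 2), and the output A–B is taken across R2, so this is a voltage divider.
Series current: I = V1/(R1 + R2) = 24/(50 + 500) = 24/550 = 0.04364 A
V_R2 = I × R2 = V1 × R2/(R1 + R2) = 24 × 500/550 = 21.82 V

Final answer: 21.82 V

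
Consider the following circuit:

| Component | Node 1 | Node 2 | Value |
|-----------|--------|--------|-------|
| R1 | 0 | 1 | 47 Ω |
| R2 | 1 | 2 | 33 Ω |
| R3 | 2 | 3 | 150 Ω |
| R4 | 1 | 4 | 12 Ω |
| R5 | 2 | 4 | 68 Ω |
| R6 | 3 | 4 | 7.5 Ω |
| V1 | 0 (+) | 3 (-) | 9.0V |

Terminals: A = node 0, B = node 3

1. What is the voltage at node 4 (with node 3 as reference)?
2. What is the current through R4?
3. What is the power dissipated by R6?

Nodal analysis, taking node 3 as the 0 V reference.
Source V1 fixes V_0 = 9 V.
KCL at each unknown node (sum of currents leaving = 0; resistances in Ω):
  Node 1: (V_1 - 9)/47 + (V_1 - V_2)/33 + (V_1 - V_4)/12 = 0
  Node 2: (V_2 - V_1)/33 + (V_2 - 0)/150 + (V_2 - V_4)/68 = 0
  Node 4: (V_4 - V_1)/12 + (V_4 - V_2)/68 + (V_4 - 0)/7.5 = 0
Collecting terms (coefficients in siemens):
  0.1349·V_1 - 0.0303·V_2 - 0.08333·V_4 = 0.1915
  0.05168·V_2 - 0.0303·V_1 - 0.01471·V_4 = 0
  0.2314·V_4 - 0.08333·V_1 - 0.01471·V_2 = 0
Solving these 3 simultaneous equations (Gaussian elimination) gives:
  V_1 = 2.396 V, V_2 = 1.681 V, V_4 = 0.9698 V
Part 1:
  Read off the nodal solution: V_4 = 0.9698 V
Part 2:
  I_R4 = (V_1 - V_4)/R4 = (2.396 - 0.9698)/12 = 0.1188 A
  Magnitude: I_R4 = 0.1188 A
Part 3:
  I_R6 = (V_3 - V_4)/R6 = (0 - 0.9698)/7.5 = -0.1293 A
  P_R6 = I_R6² × R6 = (-0.1293)² × 7.5 = 0.1254 W

Final answers:
1. V_4 = 0.9698 V
2. I_R4 = 0.1188 A
3. P_R6 = 0.1254 W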